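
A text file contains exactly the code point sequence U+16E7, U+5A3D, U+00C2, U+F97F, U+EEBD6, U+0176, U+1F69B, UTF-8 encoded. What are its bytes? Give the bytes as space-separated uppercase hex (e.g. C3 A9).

U+16E7: 3-byte form → E1 9B A7.
U+5A3D: 3-byte form → E5 A8 BD.
U+00C2: 2-byte form → C3 82.
U+F97F: 3-byte form → EF A5 BF.
U+EEBD6: 4-byte form → F3 AE AF 96.
U+0176: 2-byte form → C5 B6.
U+1F69B: 4-byte form → F0 9F 9A 9B.
Concatenated (21 bytes): E1 9B A7 E5 A8 BD C3 82 EF A5 BF F3 AE AF 96 C5 B6 F0 9F 9A 9B.

E1 9B A7 E5 A8 BD C3 82 EF A5 BF F3 AE AF 96 C5 B6 F0 9F 9A 9B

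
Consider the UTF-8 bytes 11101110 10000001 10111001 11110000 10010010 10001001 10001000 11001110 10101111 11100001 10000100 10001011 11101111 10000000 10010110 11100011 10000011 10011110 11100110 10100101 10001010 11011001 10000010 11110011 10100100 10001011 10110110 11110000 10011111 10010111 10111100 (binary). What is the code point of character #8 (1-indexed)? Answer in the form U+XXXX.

U+0642

Offset 0: leading byte 0xEE = 11101110 → 3-byte char #1 = EE 81 B9.
Offset 3: leading byte 0xF0 = 11110000 → 4-byte char #2 = F0 92 89 88.
Offset 7: leading byte 0xCE = 11001110 → 2-byte char #3 = CE AF.
Offset 9: leading byte 0xE1 = 11100001 → 3-byte char #4 = E1 84 8B.
Offset 12: leading byte 0xEF = 11101111 → 3-byte char #5 = EF 80 96.
Offset 15: leading byte 0xE3 = 11100011 → 3-byte char #6 = E3 83 9E.
Offset 18: leading byte 0xE6 = 11100110 → 3-byte char #7 = E6 A5 8A.
Offset 21: leading byte 0xD9 = 11011001 → 2-byte char #8 = D9 82.
Leading byte 0xD9 = 11011001 matches 110xxxxx → 2-byte sequence.
Byte 1: 0xD9 = 11011001, payload 11001 (5 bits).
Byte 2: 0x82 = 10000010 (10xxxxxx ✓), payload 000010.
Concatenate: 11001000010 = 0x642 (11 bits → U+0642).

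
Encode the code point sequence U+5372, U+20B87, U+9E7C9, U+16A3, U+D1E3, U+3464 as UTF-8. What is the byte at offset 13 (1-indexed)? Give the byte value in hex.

0x9A

1-indexed offset 13 is 0-indexed offset 12.
U+5372 → 3-byte form E5 8D B2 at offsets 0–2.
U+20B87 → 4-byte form F0 A0 AE 87 at offsets 3–6.
U+9E7C9 → 4-byte form F2 9E 9F 89 at offsets 7–10.
U+16A3 → 3-byte form E1 9A A3 at offsets 11–13.
Offset 12 falls in char 4's range; it's byte 2 of E1 9A A3 = 0x9A.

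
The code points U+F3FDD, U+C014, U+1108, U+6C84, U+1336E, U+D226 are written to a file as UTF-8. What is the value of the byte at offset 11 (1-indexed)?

0xE6

1-indexed offset 11 is 0-indexed offset 10.
U+F3FDD → 4-byte form F3 B3 BF 9D at offsets 0–3.
U+C014 → 3-byte form EC 80 94 at offsets 4–6.
U+1108 → 3-byte form E1 84 88 at offsets 7–9.
U+6C84 → 3-byte form E6 B2 84 at offsets 10–12.
Offset 10 falls in char 4's range; it's byte 1 of E6 B2 84 = 0xE6.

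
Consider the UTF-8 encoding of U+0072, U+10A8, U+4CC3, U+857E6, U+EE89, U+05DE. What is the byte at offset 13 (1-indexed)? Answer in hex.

0xBA

1-indexed offset 13 is 0-indexed offset 12.
U+0072 → 1-byte form 72 at offsets 0–0.
U+10A8 → 3-byte form E1 82 A8 at offsets 1–3.
U+4CC3 → 3-byte form E4 B3 83 at offsets 4–6.
U+857E6 → 4-byte form F2 85 9F A6 at offsets 7–10.
U+EE89 → 3-byte form EE BA 89 at offsets 11–13.
Offset 12 falls in char 5's range; it's byte 2 of EE BA 89 = 0xBA.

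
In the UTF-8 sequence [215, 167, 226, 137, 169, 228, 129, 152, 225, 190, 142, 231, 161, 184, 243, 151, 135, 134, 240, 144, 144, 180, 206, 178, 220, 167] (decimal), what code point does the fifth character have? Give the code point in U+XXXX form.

Offset 0: leading byte 0xD7 = 11010111 → 2-byte char #1 = D7 A7.
Offset 2: leading byte 0xE2 = 11100010 → 3-byte char #2 = E2 89 A9.
Offset 5: leading byte 0xE4 = 11100100 → 3-byte char #3 = E4 81 98.
Offset 8: leading byte 0xE1 = 11100001 → 3-byte char #4 = E1 BE 8E.
Offset 11: leading byte 0xE7 = 11100111 → 3-byte char #5 = E7 A1 B8.
Leading byte 0xE7 = 11100111 matches 1110xxxx → 3-byte sequence.
Byte 1: 0xE7 = 11100111, payload 0111 (4 bits).
Byte 2: 0xA1 = 10100001 (10xxxxxx ✓), payload 100001.
Byte 3: 0xB8 = 10111000 (10xxxxxx ✓), payload 111000.
Concatenate: 0111100001111000 = 0x7878 (16 bits → U+7878).

U+7878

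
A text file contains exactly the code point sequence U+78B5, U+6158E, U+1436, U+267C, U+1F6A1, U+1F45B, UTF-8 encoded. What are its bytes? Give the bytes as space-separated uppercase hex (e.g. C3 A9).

U+78B5: 3-byte form → E7 A2 B5.
U+6158E: 4-byte form → F1 A1 96 8E.
U+1436: 3-byte form → E1 90 B6.
U+267C: 3-byte form → E2 99 BC.
U+1F6A1: 4-byte form → F0 9F 9A A1.
U+1F45B: 4-byte form → F0 9F 91 9B.
Concatenated (21 bytes): E7 A2 B5 F1 A1 96 8E E1 90 B6 E2 99 BC F0 9F 9A A1 F0 9F 91 9B.

E7 A2 B5 F1 A1 96 8E E1 90 B6 E2 99 BC F0 9F 9A A1 F0 9F 91 9B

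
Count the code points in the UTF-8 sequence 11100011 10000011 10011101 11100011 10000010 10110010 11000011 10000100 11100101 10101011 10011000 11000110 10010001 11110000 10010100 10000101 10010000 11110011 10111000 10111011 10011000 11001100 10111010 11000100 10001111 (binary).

Byte at offset 0: 0xE3 = 11100011 → 3-byte char (#1). Advance 3.
Byte at offset 3: 0xE3 = 11100011 → 3-byte char (#2). Advance 3.
Byte at offset 6: 0xC3 = 11000011 → 2-byte char (#3). Advance 2.
Byte at offset 8: 0xE5 = 11100101 → 3-byte char (#4). Advance 3.
Byte at offset 11: 0xC6 = 11000110 → 2-byte char (#5). Advance 2.
Byte at offset 13: 0xF0 = 11110000 → 4-byte char (#6). Advance 4.
Byte at offset 17: 0xF3 = 11110011 → 4-byte char (#7). Advance 4.
Byte at offset 21: 0xCC = 11001100 → 2-byte char (#8). Advance 2.
Byte at offset 23: 0xC4 = 11000100 → 2-byte char (#9). Advance 2.
Reached end at offset 25 after 9 code points.

9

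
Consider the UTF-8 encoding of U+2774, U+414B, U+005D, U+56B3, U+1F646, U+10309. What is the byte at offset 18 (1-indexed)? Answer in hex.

1-indexed offset 18 is 0-indexed offset 17.
U+2774 → 3-byte form E2 9D B4 at offsets 0–2.
U+414B → 3-byte form E4 85 8B at offsets 3–5.
U+005D → 1-byte form 5D at offsets 6–6.
U+56B3 → 3-byte form E5 9A B3 at offsets 7–9.
U+1F646 → 4-byte form F0 9F 99 86 at offsets 10–13.
U+10309 → 4-byte form F0 90 8C 89 at offsets 14–17.
Offset 17 falls in char 6's range; it's byte 4 of F0 90 8C 89 = 0x89.

0x89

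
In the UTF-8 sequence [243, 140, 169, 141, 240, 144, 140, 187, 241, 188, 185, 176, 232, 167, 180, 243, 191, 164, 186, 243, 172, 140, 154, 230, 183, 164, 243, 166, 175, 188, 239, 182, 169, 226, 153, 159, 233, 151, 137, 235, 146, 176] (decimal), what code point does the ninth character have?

Offset 0: leading byte 0xF3 = 11110011 → 4-byte char #1 = F3 8C A9 8D.
Offset 4: leading byte 0xF0 = 11110000 → 4-byte char #2 = F0 90 8C BB.
Offset 8: leading byte 0xF1 = 11110001 → 4-byte char #3 = F1 BC B9 B0.
Offset 12: leading byte 0xE8 = 11101000 → 3-byte char #4 = E8 A7 B4.
Offset 15: leading byte 0xF3 = 11110011 → 4-byte char #5 = F3 BF A4 BA.
Offset 19: leading byte 0xF3 = 11110011 → 4-byte char #6 = F3 AC 8C 9A.
Offset 23: leading byte 0xE6 = 11100110 → 3-byte char #7 = E6 B7 A4.
Offset 26: leading byte 0xF3 = 11110011 → 4-byte char #8 = F3 A6 AF BC.
Offset 30: leading byte 0xEF = 11101111 → 3-byte char #9 = EF B6 A9.
Leading byte 0xEF = 11101111 matches 1110xxxx → 3-byte sequence.
Byte 1: 0xEF = 11101111, payload 1111 (4 bits).
Byte 2: 0xB6 = 10110110 (10xxxxxx ✓), payload 110110.
Byte 3: 0xA9 = 10101001 (10xxxxxx ✓), payload 101001.
Concatenate: 1111110110101001 = 0xFDA9 (16 bits → U+FDA9).

U+FDA9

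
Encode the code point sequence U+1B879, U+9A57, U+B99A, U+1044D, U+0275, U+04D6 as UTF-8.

U+1B879: 4-byte form → F0 9B A1 B9.
U+9A57: 3-byte form → E9 A9 97.
U+B99A: 3-byte form → EB A6 9A.
U+1044D: 4-byte form → F0 90 91 8D.
U+0275: 2-byte form → C9 B5.
U+04D6: 2-byte form → D3 96.
Concatenated (18 bytes): F0 9B A1 B9 E9 A9 97 EB A6 9A F0 90 91 8D C9 B5 D3 96.

F0 9B A1 B9 E9 A9 97 EB A6 9A F0 90 91 8D C9 B5 D3 96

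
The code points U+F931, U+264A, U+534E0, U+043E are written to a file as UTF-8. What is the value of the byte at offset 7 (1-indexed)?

1-indexed offset 7 is 0-indexed offset 6.
U+F931 → 3-byte form EF A4 B1 at offsets 0–2.
U+264A → 3-byte form E2 99 8A at offsets 3–5.
U+534E0 → 4-byte form F1 93 93 A0 at offsets 6–9.
Offset 6 falls in char 3's range; it's byte 1 of F1 93 93 A0 = 0xF1.

0xF1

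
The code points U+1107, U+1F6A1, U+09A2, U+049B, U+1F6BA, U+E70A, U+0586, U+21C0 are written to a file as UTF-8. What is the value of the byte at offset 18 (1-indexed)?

0x9C

1-indexed offset 18 is 0-indexed offset 17.
U+1107 → 3-byte form E1 84 87 at offsets 0–2.
U+1F6A1 → 4-byte form F0 9F 9A A1 at offsets 3–6.
U+09A2 → 3-byte form E0 A6 A2 at offsets 7–9.
U+049B → 2-byte form D2 9B at offsets 10–11.
U+1F6BA → 4-byte form F0 9F 9A BA at offsets 12–15.
U+E70A → 3-byte form EE 9C 8A at offsets 16–18.
Offset 17 falls in char 6's range; it's byte 2 of EE 9C 8A = 0x9C.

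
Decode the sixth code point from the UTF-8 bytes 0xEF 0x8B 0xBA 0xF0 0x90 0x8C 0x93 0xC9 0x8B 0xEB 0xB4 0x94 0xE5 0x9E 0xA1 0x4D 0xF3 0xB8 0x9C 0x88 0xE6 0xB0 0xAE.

U+004D

Offset 0: leading byte 0xEF = 11101111 → 3-byte char #1 = EF 8B BA.
Offset 3: leading byte 0xF0 = 11110000 → 4-byte char #2 = F0 90 8C 93.
Offset 7: leading byte 0xC9 = 11001001 → 2-byte char #3 = C9 8B.
Offset 9: leading byte 0xEB = 11101011 → 3-byte char #4 = EB B4 94.
Offset 12: leading byte 0xE5 = 11100101 → 3-byte char #5 = E5 9E A1.
Offset 15: leading byte 0x4D = 01001101 → 1-byte char #6 = 4D.
Leading byte 0x4D = 01001101 matches 0xxxxxxx → 1-byte sequence.
Byte 1: 0x4D = 01001101, payload 1001101 (7 bits).
Concatenate: 1001101 = 0x4D (7 bits → U+004D).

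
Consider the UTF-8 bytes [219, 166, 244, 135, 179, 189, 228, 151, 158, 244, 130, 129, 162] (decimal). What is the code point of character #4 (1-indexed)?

Offset 0: leading byte 0xDB = 11011011 → 2-byte char #1 = DB A6.
Offset 2: leading byte 0xF4 = 11110100 → 4-byte char #2 = F4 87 B3 BD.
Offset 6: leading byte 0xE4 = 11100100 → 3-byte char #3 = E4 97 9E.
Offset 9: leading byte 0xF4 = 11110100 → 4-byte char #4 = F4 82 81 A2.
Leading byte 0xF4 = 11110100 matches 11110xxx → 4-byte sequence.
Byte 1: 0xF4 = 11110100, payload 100 (3 bits).
Byte 2: 0x82 = 10000010 (10xxxxxx ✓), payload 000010.
Byte 3: 0x81 = 10000001 (10xxxxxx ✓), payload 000001.
Byte 4: 0xA2 = 10100010 (10xxxxxx ✓), payload 100010.
Concatenate: 100000010000001100010 = 0x102062 (21 bits → U+102062).

U+102062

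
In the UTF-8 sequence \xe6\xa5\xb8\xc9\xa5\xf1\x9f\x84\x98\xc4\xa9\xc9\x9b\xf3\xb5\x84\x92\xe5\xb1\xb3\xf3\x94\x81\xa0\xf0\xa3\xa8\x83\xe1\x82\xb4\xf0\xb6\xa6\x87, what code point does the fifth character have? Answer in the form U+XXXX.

Offset 0: leading byte 0xE6 = 11100110 → 3-byte char #1 = E6 A5 B8.
Offset 3: leading byte 0xC9 = 11001001 → 2-byte char #2 = C9 A5.
Offset 5: leading byte 0xF1 = 11110001 → 4-byte char #3 = F1 9F 84 98.
Offset 9: leading byte 0xC4 = 11000100 → 2-byte char #4 = C4 A9.
Offset 11: leading byte 0xC9 = 11001001 → 2-byte char #5 = C9 9B.
Leading byte 0xC9 = 11001001 matches 110xxxxx → 2-byte sequence.
Byte 1: 0xC9 = 11001001, payload 01001 (5 bits).
Byte 2: 0x9B = 10011011 (10xxxxxx ✓), payload 011011.
Concatenate: 01001011011 = 0x25B (11 bits → U+025B).

U+025B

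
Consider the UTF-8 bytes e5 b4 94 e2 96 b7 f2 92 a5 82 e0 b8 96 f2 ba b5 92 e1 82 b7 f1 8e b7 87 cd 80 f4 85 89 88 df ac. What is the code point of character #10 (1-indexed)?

Offset 0: leading byte 0xE5 = 11100101 → 3-byte char #1 = E5 B4 94.
Offset 3: leading byte 0xE2 = 11100010 → 3-byte char #2 = E2 96 B7.
Offset 6: leading byte 0xF2 = 11110010 → 4-byte char #3 = F2 92 A5 82.
Offset 10: leading byte 0xE0 = 11100000 → 3-byte char #4 = E0 B8 96.
Offset 13: leading byte 0xF2 = 11110010 → 4-byte char #5 = F2 BA B5 92.
Offset 17: leading byte 0xE1 = 11100001 → 3-byte char #6 = E1 82 B7.
Offset 20: leading byte 0xF1 = 11110001 → 4-byte char #7 = F1 8E B7 87.
Offset 24: leading byte 0xCD = 11001101 → 2-byte char #8 = CD 80.
Offset 26: leading byte 0xF4 = 11110100 → 4-byte char #9 = F4 85 89 88.
Offset 30: leading byte 0xDF = 11011111 → 2-byte char #10 = DF AC.
Leading byte 0xDF = 11011111 matches 110xxxxx → 2-byte sequence.
Byte 1: 0xDF = 11011111, payload 11111 (5 bits).
Byte 2: 0xAC = 10101100 (10xxxxxx ✓), payload 101100.
Concatenate: 11111101100 = 0x7EC (11 bits → U+07EC).

U+07EC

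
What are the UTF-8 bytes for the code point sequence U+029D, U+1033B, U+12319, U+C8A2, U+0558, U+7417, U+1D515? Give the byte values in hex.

CA 9D F0 90 8C BB F0 92 8C 99 EC A2 A2 D5 98 E7 90 97 F0 9D 94 95

U+029D: 2-byte form → CA 9D.
U+1033B: 4-byte form → F0 90 8C BB.
U+12319: 4-byte form → F0 92 8C 99.
U+C8A2: 3-byte form → EC A2 A2.
U+0558: 2-byte form → D5 98.
U+7417: 3-byte form → E7 90 97.
U+1D515: 4-byte form → F0 9D 94 95.
Concatenated (22 bytes): CA 9D F0 90 8C BB F0 92 8C 99 EC A2 A2 D5 98 E7 90 97 F0 9D 94 95.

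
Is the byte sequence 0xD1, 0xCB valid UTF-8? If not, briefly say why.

Leading byte 0xD1 = 11010001 → 2-byte form.
Byte 2 is 0xCB = 11001011, which is not 10xxxxxx — expected a continuation byte.

invalid (non-continuation byte where continuation expected)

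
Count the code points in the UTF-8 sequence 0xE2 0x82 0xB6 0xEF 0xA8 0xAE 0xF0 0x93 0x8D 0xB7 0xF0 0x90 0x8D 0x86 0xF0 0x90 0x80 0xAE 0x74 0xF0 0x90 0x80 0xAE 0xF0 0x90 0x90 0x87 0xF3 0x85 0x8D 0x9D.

9

Byte at offset 0: 0xE2 = 11100010 → 3-byte char (#1). Advance 3.
Byte at offset 3: 0xEF = 11101111 → 3-byte char (#2). Advance 3.
Byte at offset 6: 0xF0 = 11110000 → 4-byte char (#3). Advance 4.
Byte at offset 10: 0xF0 = 11110000 → 4-byte char (#4). Advance 4.
Byte at offset 14: 0xF0 = 11110000 → 4-byte char (#5). Advance 4.
Byte at offset 18: 0x74 = 01110100 → 1-byte char (#6). Advance 1.
Byte at offset 19: 0xF0 = 11110000 → 4-byte char (#7). Advance 4.
Byte at offset 23: 0xF0 = 11110000 → 4-byte char (#8). Advance 4.
Byte at offset 27: 0xF3 = 11110011 → 4-byte char (#9). Advance 4.
Reached end at offset 31 after 9 code points.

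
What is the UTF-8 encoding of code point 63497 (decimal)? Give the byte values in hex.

EF A0 89

U+F809 = 0xF809 = 63497 decimal. In range U+0800–U+FFFF → 3-byte form: 1110xxxx 10xxxxxx 10xxxxxx.
Binary (16 bits): 1111100000001001.
Split 4+6+6: 1111 | 100000 | 001001.
Byte 1: 11101111 = 0xEF.
Byte 2: 10100000 = 0xA0.
Byte 3: 10001001 = 0x89.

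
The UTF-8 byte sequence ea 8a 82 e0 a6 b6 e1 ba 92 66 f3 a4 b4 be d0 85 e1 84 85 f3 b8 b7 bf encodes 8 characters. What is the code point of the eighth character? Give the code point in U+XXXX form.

U+F8DFF

Offset 0: leading byte 0xEA = 11101010 → 3-byte char #1 = EA 8A 82.
Offset 3: leading byte 0xE0 = 11100000 → 3-byte char #2 = E0 A6 B6.
Offset 6: leading byte 0xE1 = 11100001 → 3-byte char #3 = E1 BA 92.
Offset 9: leading byte 0x66 = 01100110 → 1-byte char #4 = 66.
Offset 10: leading byte 0xF3 = 11110011 → 4-byte char #5 = F3 A4 B4 BE.
Offset 14: leading byte 0xD0 = 11010000 → 2-byte char #6 = D0 85.
Offset 16: leading byte 0xE1 = 11100001 → 3-byte char #7 = E1 84 85.
Offset 19: leading byte 0xF3 = 11110011 → 4-byte char #8 = F3 B8 B7 BF.
Leading byte 0xF3 = 11110011 matches 11110xxx → 4-byte sequence.
Byte 1: 0xF3 = 11110011, payload 011 (3 bits).
Byte 2: 0xB8 = 10111000 (10xxxxxx ✓), payload 111000.
Byte 3: 0xB7 = 10110111 (10xxxxxx ✓), payload 110111.
Byte 4: 0xBF = 10111111 (10xxxxxx ✓), payload 111111.
Concatenate: 011111000110111111111 = 0xF8DFF (21 bits → U+F8DFF).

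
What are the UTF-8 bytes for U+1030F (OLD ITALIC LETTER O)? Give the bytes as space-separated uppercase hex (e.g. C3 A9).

F0 90 8C 8F

U+1030F = 0x1030F = 66319 decimal. In range U+10000–U+10FFFF → 4-byte form: 11110xxx 10xxxxxx 10xxxxxx 10xxxxxx.
Binary (21 bits): 000010000001100001111.
Split 3+6+6+6: 000 | 010000 | 001100 | 001111.
Byte 1: 11110000 = 0xF0.
Byte 2: 10010000 = 0x90.
Byte 3: 10001100 = 0x8C.
Byte 4: 10001111 = 0x8F.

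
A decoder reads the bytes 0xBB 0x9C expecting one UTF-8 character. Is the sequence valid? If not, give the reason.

Byte 0xBB = 10111011 has the form 10xxxxxx — a continuation byte — but there is no preceding leading byte.

invalid (continuation byte with no leading byte)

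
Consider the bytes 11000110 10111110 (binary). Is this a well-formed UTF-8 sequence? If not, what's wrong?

Leading byte 0xC6 = 11000110 → 2-byte form.
Continuation bytes 0xBE=10111110 all match 10xxxxxx.
Decoded value 0x1BE is ≥ 0x80 (shortest form) and not a surrogate.

valid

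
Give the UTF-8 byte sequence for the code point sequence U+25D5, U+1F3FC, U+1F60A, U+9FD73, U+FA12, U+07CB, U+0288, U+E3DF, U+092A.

U+25D5: 3-byte form → E2 97 95.
U+1F3FC: 4-byte form → F0 9F 8F BC.
U+1F60A: 4-byte form → F0 9F 98 8A.
U+9FD73: 4-byte form → F2 9F B5 B3.
U+FA12: 3-byte form → EF A8 92.
U+07CB: 2-byte form → DF 8B.
U+0288: 2-byte form → CA 88.
U+E3DF: 3-byte form → EE 8F 9F.
U+092A: 3-byte form → E0 A4 AA.
Concatenated (28 bytes): E2 97 95 F0 9F 8F BC F0 9F 98 8A F2 9F B5 B3 EF A8 92 DF 8B CA 88 EE 8F 9F E0 A4 AA.

E2 97 95 F0 9F 8F BC F0 9F 98 8A F2 9F B5 B3 EF A8 92 DF 8B CA 88 EE 8F 9F E0 A4 AA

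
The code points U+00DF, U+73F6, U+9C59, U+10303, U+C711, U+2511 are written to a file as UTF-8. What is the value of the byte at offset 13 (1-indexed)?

0xEC

1-indexed offset 13 is 0-indexed offset 12.
U+00DF → 2-byte form C3 9F at offsets 0–1.
U+73F6 → 3-byte form E7 8F B6 at offsets 2–4.
U+9C59 → 3-byte form E9 B1 99 at offsets 5–7.
U+10303 → 4-byte form F0 90 8C 83 at offsets 8–11.
U+C711 → 3-byte form EC 9C 91 at offsets 12–14.
Offset 12 falls in char 5's range; it's byte 1 of EC 9C 91 = 0xEC.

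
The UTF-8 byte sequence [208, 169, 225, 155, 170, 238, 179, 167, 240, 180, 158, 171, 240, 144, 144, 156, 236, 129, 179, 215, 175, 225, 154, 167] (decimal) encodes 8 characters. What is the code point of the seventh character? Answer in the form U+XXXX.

Offset 0: leading byte 0xD0 = 11010000 → 2-byte char #1 = D0 A9.
Offset 2: leading byte 0xE1 = 11100001 → 3-byte char #2 = E1 9B AA.
Offset 5: leading byte 0xEE = 11101110 → 3-byte char #3 = EE B3 A7.
Offset 8: leading byte 0xF0 = 11110000 → 4-byte char #4 = F0 B4 9E AB.
Offset 12: leading byte 0xF0 = 11110000 → 4-byte char #5 = F0 90 90 9C.
Offset 16: leading byte 0xEC = 11101100 → 3-byte char #6 = EC 81 B3.
Offset 19: leading byte 0xD7 = 11010111 → 2-byte char #7 = D7 AF.
Leading byte 0xD7 = 11010111 matches 110xxxxx → 2-byte sequence.
Byte 1: 0xD7 = 11010111, payload 10111 (5 bits).
Byte 2: 0xAF = 10101111 (10xxxxxx ✓), payload 101111.
Concatenate: 10111101111 = 0x5EF (11 bits → U+05EF).

U+05EF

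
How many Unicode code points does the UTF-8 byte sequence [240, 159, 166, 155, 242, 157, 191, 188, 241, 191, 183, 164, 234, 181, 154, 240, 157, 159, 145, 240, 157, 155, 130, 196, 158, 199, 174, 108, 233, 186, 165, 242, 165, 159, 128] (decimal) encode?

Byte at offset 0: 0xF0 = 11110000 → 4-byte char (#1). Advance 4.
Byte at offset 4: 0xF2 = 11110010 → 4-byte char (#2). Advance 4.
Byte at offset 8: 0xF1 = 11110001 → 4-byte char (#3). Advance 4.
Byte at offset 12: 0xEA = 11101010 → 3-byte char (#4). Advance 3.
Byte at offset 15: 0xF0 = 11110000 → 4-byte char (#5). Advance 4.
Byte at offset 19: 0xF0 = 11110000 → 4-byte char (#6). Advance 4.
Byte at offset 23: 0xC4 = 11000100 → 2-byte char (#7). Advance 2.
Byte at offset 25: 0xC7 = 11000111 → 2-byte char (#8). Advance 2.
Byte at offset 27: 0x6C = 01101100 → 1-byte char (#9). Advance 1.
Byte at offset 28: 0xE9 = 11101001 → 3-byte char (#10). Advance 3.
Byte at offset 31: 0xF2 = 11110010 → 4-byte char (#11). Advance 4.
Reached end at offset 35 after 11 code points.

11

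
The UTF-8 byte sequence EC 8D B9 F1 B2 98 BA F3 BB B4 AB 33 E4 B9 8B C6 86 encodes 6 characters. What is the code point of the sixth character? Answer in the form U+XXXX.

Offset 0: leading byte 0xEC = 11101100 → 3-byte char #1 = EC 8D B9.
Offset 3: leading byte 0xF1 = 11110001 → 4-byte char #2 = F1 B2 98 BA.
Offset 7: leading byte 0xF3 = 11110011 → 4-byte char #3 = F3 BB B4 AB.
Offset 11: leading byte 0x33 = 00110011 → 1-byte char #4 = 33.
Offset 12: leading byte 0xE4 = 11100100 → 3-byte char #5 = E4 B9 8B.
Offset 15: leading byte 0xC6 = 11000110 → 2-byte char #6 = C6 86.
Leading byte 0xC6 = 11000110 matches 110xxxxx → 2-byte sequence.
Byte 1: 0xC6 = 11000110, payload 00110 (5 bits).
Byte 2: 0x86 = 10000110 (10xxxxxx ✓), payload 000110.
Concatenate: 00110000110 = 0x186 (11 bits → U+0186).

U+0186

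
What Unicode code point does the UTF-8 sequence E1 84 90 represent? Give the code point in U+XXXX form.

U+1110

Leading byte 0xE1 = 11100001 matches 1110xxxx → 3-byte sequence.
Byte 1: 0xE1 = 11100001, payload 0001 (4 bits).
Byte 2: 0x84 = 10000100 (10xxxxxx ✓), payload 000100.
Byte 3: 0x90 = 10010000 (10xxxxxx ✓), payload 010000.
Concatenate: 0001000100010000 = 0x1110 (16 bits → U+1110).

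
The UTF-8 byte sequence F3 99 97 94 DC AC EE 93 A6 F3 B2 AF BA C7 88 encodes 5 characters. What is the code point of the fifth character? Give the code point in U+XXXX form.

Offset 0: leading byte 0xF3 = 11110011 → 4-byte char #1 = F3 99 97 94.
Offset 4: leading byte 0xDC = 11011100 → 2-byte char #2 = DC AC.
Offset 6: leading byte 0xEE = 11101110 → 3-byte char #3 = EE 93 A6.
Offset 9: leading byte 0xF3 = 11110011 → 4-byte char #4 = F3 B2 AF BA.
Offset 13: leading byte 0xC7 = 11000111 → 2-byte char #5 = C7 88.
Leading byte 0xC7 = 11000111 matches 110xxxxx → 2-byte sequence.
Byte 1: 0xC7 = 11000111, payload 00111 (5 bits).
Byte 2: 0x88 = 10001000 (10xxxxxx ✓), payload 001000.
Concatenate: 00111001000 = 0x1C8 (11 bits → U+01C8).

U+01C8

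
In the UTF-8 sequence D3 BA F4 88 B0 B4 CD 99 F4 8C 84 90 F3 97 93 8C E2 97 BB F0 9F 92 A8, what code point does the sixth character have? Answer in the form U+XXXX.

Offset 0: leading byte 0xD3 = 11010011 → 2-byte char #1 = D3 BA.
Offset 2: leading byte 0xF4 = 11110100 → 4-byte char #2 = F4 88 B0 B4.
Offset 6: leading byte 0xCD = 11001101 → 2-byte char #3 = CD 99.
Offset 8: leading byte 0xF4 = 11110100 → 4-byte char #4 = F4 8C 84 90.
Offset 12: leading byte 0xF3 = 11110011 → 4-byte char #5 = F3 97 93 8C.
Offset 16: leading byte 0xE2 = 11100010 → 3-byte char #6 = E2 97 BB.
Leading byte 0xE2 = 11100010 matches 1110xxxx → 3-byte sequence.
Byte 1: 0xE2 = 11100010, payload 0010 (4 bits).
Byte 2: 0x97 = 10010111 (10xxxxxx ✓), payload 010111.
Byte 3: 0xBB = 10111011 (10xxxxxx ✓), payload 111011.
Concatenate: 0010010111111011 = 0x25FB (16 bits → U+25FB).

U+25FB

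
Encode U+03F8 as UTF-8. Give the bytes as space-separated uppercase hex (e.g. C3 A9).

CF B8

U+03F8 = 0x3F8 = 1016 decimal. In range U+0080–U+07FF → 2-byte form: 110xxxxx 10xxxxxx.
Binary (11 bits): 01111111000.
Split 5+6: 01111 | 111000.
Byte 1: 11001111 = 0xCF.
Byte 2: 10111000 = 0xB8.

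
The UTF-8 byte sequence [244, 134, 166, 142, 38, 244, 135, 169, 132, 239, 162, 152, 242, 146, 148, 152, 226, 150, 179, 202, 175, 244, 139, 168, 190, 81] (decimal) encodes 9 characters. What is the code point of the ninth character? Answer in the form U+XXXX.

U+0051

Offset 0: leading byte 0xF4 = 11110100 → 4-byte char #1 = F4 86 A6 8E.
Offset 4: leading byte 0x26 = 00100110 → 1-byte char #2 = 26.
Offset 5: leading byte 0xF4 = 11110100 → 4-byte char #3 = F4 87 A9 84.
Offset 9: leading byte 0xEF = 11101111 → 3-byte char #4 = EF A2 98.
Offset 12: leading byte 0xF2 = 11110010 → 4-byte char #5 = F2 92 94 98.
Offset 16: leading byte 0xE2 = 11100010 → 3-byte char #6 = E2 96 B3.
Offset 19: leading byte 0xCA = 11001010 → 2-byte char #7 = CA AF.
Offset 21: leading byte 0xF4 = 11110100 → 4-byte char #8 = F4 8B A8 BE.
Offset 25: leading byte 0x51 = 01010001 → 1-byte char #9 = 51.
Leading byte 0x51 = 01010001 matches 0xxxxxxx → 1-byte sequence.
Byte 1: 0x51 = 01010001, payload 1010001 (7 bits).
Concatenate: 1010001 = 0x51 (7 bits → U+0051).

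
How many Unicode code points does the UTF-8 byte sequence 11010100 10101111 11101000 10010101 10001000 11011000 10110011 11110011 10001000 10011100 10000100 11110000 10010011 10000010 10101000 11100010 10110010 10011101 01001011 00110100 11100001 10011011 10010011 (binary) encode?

9

Byte at offset 0: 0xD4 = 11010100 → 2-byte char (#1). Advance 2.
Byte at offset 2: 0xE8 = 11101000 → 3-byte char (#2). Advance 3.
Byte at offset 5: 0xD8 = 11011000 → 2-byte char (#3). Advance 2.
Byte at offset 7: 0xF3 = 11110011 → 4-byte char (#4). Advance 4.
Byte at offset 11: 0xF0 = 11110000 → 4-byte char (#5). Advance 4.
Byte at offset 15: 0xE2 = 11100010 → 3-byte char (#6). Advance 3.
Byte at offset 18: 0x4B = 01001011 → 1-byte char (#7). Advance 1.
Byte at offset 19: 0x34 = 00110100 → 1-byte char (#8). Advance 1.
Byte at offset 20: 0xE1 = 11100001 → 3-byte char (#9). Advance 3.
Reached end at offset 23 after 9 code points.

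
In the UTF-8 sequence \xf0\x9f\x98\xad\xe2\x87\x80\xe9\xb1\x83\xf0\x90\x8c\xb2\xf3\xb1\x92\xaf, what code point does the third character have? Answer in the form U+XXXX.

U+9C43

Offset 0: leading byte 0xF0 = 11110000 → 4-byte char #1 = F0 9F 98 AD.
Offset 4: leading byte 0xE2 = 11100010 → 3-byte char #2 = E2 87 80.
Offset 7: leading byte 0xE9 = 11101001 → 3-byte char #3 = E9 B1 83.
Leading byte 0xE9 = 11101001 matches 1110xxxx → 3-byte sequence.
Byte 1: 0xE9 = 11101001, payload 1001 (4 bits).
Byte 2: 0xB1 = 10110001 (10xxxxxx ✓), payload 110001.
Byte 3: 0x83 = 10000011 (10xxxxxx ✓), payload 000011.
Concatenate: 1001110001000011 = 0x9C43 (16 bits → U+9C43).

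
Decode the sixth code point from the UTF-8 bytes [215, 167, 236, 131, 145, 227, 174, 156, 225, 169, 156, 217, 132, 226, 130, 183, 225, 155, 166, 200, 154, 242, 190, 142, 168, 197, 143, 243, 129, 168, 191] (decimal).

U+20B7

Offset 0: leading byte 0xD7 = 11010111 → 2-byte char #1 = D7 A7.
Offset 2: leading byte 0xEC = 11101100 → 3-byte char #2 = EC 83 91.
Offset 5: leading byte 0xE3 = 11100011 → 3-byte char #3 = E3 AE 9C.
Offset 8: leading byte 0xE1 = 11100001 → 3-byte char #4 = E1 A9 9C.
Offset 11: leading byte 0xD9 = 11011001 → 2-byte char #5 = D9 84.
Offset 13: leading byte 0xE2 = 11100010 → 3-byte char #6 = E2 82 B7.
Leading byte 0xE2 = 11100010 matches 1110xxxx → 3-byte sequence.
Byte 1: 0xE2 = 11100010, payload 0010 (4 bits).
Byte 2: 0x82 = 10000010 (10xxxxxx ✓), payload 000010.
Byte 3: 0xB7 = 10110111 (10xxxxxx ✓), payload 110111.
Concatenate: 0010000010110111 = 0x20B7 (16 bits → U+20B7).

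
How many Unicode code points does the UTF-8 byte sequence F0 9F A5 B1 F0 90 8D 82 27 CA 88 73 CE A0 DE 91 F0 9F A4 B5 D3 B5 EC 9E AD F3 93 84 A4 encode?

Byte at offset 0: 0xF0 = 11110000 → 4-byte char (#1). Advance 4.
Byte at offset 4: 0xF0 = 11110000 → 4-byte char (#2). Advance 4.
Byte at offset 8: 0x27 = 00100111 → 1-byte char (#3). Advance 1.
Byte at offset 9: 0xCA = 11001010 → 2-byte char (#4). Advance 2.
Byte at offset 11: 0x73 = 01110011 → 1-byte char (#5). Advance 1.
Byte at offset 12: 0xCE = 11001110 → 2-byte char (#6). Advance 2.
Byte at offset 14: 0xDE = 11011110 → 2-byte char (#7). Advance 2.
Byte at offset 16: 0xF0 = 11110000 → 4-byte char (#8). Advance 4.
Byte at offset 20: 0xD3 = 11010011 → 2-byte char (#9). Advance 2.
Byte at offset 22: 0xEC = 11101100 → 3-byte char (#10). Advance 3.
Byte at offset 25: 0xF3 = 11110011 → 4-byte char (#11). Advance 4.
Reached end at offset 29 after 11 code points.

11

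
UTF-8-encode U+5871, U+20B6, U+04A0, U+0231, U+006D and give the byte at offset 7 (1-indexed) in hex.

1-indexed offset 7 is 0-indexed offset 6.
U+5871 → 3-byte form E5 A1 B1 at offsets 0–2.
U+20B6 → 3-byte form E2 82 B6 at offsets 3–5.
U+04A0 → 2-byte form D2 A0 at offsets 6–7.
Offset 6 falls in char 3's range; it's byte 1 of D2 A0 = 0xD2.

0xD2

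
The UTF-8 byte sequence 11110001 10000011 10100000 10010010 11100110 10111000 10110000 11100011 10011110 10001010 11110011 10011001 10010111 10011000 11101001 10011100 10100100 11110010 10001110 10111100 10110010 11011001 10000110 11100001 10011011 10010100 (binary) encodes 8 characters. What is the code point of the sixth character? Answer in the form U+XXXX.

U+8EF32

Offset 0: leading byte 0xF1 = 11110001 → 4-byte char #1 = F1 83 A0 92.
Offset 4: leading byte 0xE6 = 11100110 → 3-byte char #2 = E6 B8 B0.
Offset 7: leading byte 0xE3 = 11100011 → 3-byte char #3 = E3 9E 8A.
Offset 10: leading byte 0xF3 = 11110011 → 4-byte char #4 = F3 99 97 98.
Offset 14: leading byte 0xE9 = 11101001 → 3-byte char #5 = E9 9C A4.
Offset 17: leading byte 0xF2 = 11110010 → 4-byte char #6 = F2 8E BC B2.
Leading byte 0xF2 = 11110010 matches 11110xxx → 4-byte sequence.
Byte 1: 0xF2 = 11110010, payload 010 (3 bits).
Byte 2: 0x8E = 10001110 (10xxxxxx ✓), payload 001110.
Byte 3: 0xBC = 10111100 (10xxxxxx ✓), payload 111100.
Byte 4: 0xB2 = 10110010 (10xxxxxx ✓), payload 110010.
Concatenate: 010001110111100110010 = 0x8EF32 (21 bits → U+8EF32).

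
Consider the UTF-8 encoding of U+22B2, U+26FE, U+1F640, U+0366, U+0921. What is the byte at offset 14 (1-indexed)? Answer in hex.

0xA4

1-indexed offset 14 is 0-indexed offset 13.
U+22B2 → 3-byte form E2 8A B2 at offsets 0–2.
U+26FE → 3-byte form E2 9B BE at offsets 3–5.
U+1F640 → 4-byte form F0 9F 99 80 at offsets 6–9.
U+0366 → 2-byte form CD A6 at offsets 10–11.
U+0921 → 3-byte form E0 A4 A1 at offsets 12–14.
Offset 13 falls in char 5's range; it's byte 2 of E0 A4 A1 = 0xA4.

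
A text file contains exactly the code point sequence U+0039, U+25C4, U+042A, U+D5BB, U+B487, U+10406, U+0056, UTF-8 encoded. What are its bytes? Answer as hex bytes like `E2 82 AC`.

U+0039: 1-byte form → 39.
U+25C4: 3-byte form → E2 97 84.
U+042A: 2-byte form → D0 AA.
U+D5BB: 3-byte form → ED 96 BB.
U+B487: 3-byte form → EB 92 87.
U+10406: 4-byte form → F0 90 90 86.
U+0056: 1-byte form → 56.
Concatenated (17 bytes): 39 E2 97 84 D0 AA ED 96 BB EB 92 87 F0 90 90 86 56.

39 E2 97 84 D0 AA ED 96 BB EB 92 87 F0 90 90 86 56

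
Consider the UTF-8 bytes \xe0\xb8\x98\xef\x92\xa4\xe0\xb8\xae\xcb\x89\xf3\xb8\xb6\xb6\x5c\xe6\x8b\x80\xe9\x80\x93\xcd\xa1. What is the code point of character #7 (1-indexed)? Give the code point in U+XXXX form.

Offset 0: leading byte 0xE0 = 11100000 → 3-byte char #1 = E0 B8 98.
Offset 3: leading byte 0xEF = 11101111 → 3-byte char #2 = EF 92 A4.
Offset 6: leading byte 0xE0 = 11100000 → 3-byte char #3 = E0 B8 AE.
Offset 9: leading byte 0xCB = 11001011 → 2-byte char #4 = CB 89.
Offset 11: leading byte 0xF3 = 11110011 → 4-byte char #5 = F3 B8 B6 B6.
Offset 15: leading byte 0x5C = 01011100 → 1-byte char #6 = 5C.
Offset 16: leading byte 0xE6 = 11100110 → 3-byte char #7 = E6 8B 80.
Leading byte 0xE6 = 11100110 matches 1110xxxx → 3-byte sequence.
Byte 1: 0xE6 = 11100110, payload 0110 (4 bits).
Byte 2: 0x8B = 10001011 (10xxxxxx ✓), payload 001011.
Byte 3: 0x80 = 10000000 (10xxxxxx ✓), payload 000000.
Concatenate: 0110001011000000 = 0x62C0 (16 bits → U+62C0).

U+62C0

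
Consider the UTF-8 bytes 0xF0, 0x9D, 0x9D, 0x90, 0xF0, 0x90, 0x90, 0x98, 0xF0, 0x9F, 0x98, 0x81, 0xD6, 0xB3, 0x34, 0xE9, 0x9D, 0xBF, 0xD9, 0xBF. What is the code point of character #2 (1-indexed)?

Offset 0: leading byte 0xF0 = 11110000 → 4-byte char #1 = F0 9D 9D 90.
Offset 4: leading byte 0xF0 = 11110000 → 4-byte char #2 = F0 90 90 98.
Leading byte 0xF0 = 11110000 matches 11110xxx → 4-byte sequence.
Byte 1: 0xF0 = 11110000, payload 000 (3 bits).
Byte 2: 0x90 = 10010000 (10xxxxxx ✓), payload 010000.
Byte 3: 0x90 = 10010000 (10xxxxxx ✓), payload 010000.
Byte 4: 0x98 = 10011000 (10xxxxxx ✓), payload 011000.
Concatenate: 000010000010000011000 = 0x10418 (21 bits → U+10418).

U+10418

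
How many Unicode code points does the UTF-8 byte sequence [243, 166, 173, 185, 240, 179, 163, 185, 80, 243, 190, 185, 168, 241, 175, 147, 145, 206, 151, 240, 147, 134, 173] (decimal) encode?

Byte at offset 0: 0xF3 = 11110011 → 4-byte char (#1). Advance 4.
Byte at offset 4: 0xF0 = 11110000 → 4-byte char (#2). Advance 4.
Byte at offset 8: 0x50 = 01010000 → 1-byte char (#3). Advance 1.
Byte at offset 9: 0xF3 = 11110011 → 4-byte char (#4). Advance 4.
Byte at offset 13: 0xF1 = 11110001 → 4-byte char (#5). Advance 4.
Byte at offset 17: 0xCE = 11001110 → 2-byte char (#6). Advance 2.
Byte at offset 19: 0xF0 = 11110000 → 4-byte char (#7). Advance 4.
Reached end at offset 23 after 7 code points.

7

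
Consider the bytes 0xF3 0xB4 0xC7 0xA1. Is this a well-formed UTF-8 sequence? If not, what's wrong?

invalid (non-continuation byte where continuation expected)

Leading byte 0xF3 = 11110011 → 4-byte form.
Byte 3 is 0xC7 = 11000111, which is not 10xxxxxx — expected a continuation byte.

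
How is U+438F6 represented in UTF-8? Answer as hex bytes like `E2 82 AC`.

U+438F6 = 0x438F6 = 276726 decimal. In range U+10000–U+10FFFF → 4-byte form: 11110xxx 10xxxxxx 10xxxxxx 10xxxxxx.
Binary (21 bits): 001000011100011110110.
Split 3+6+6+6: 001 | 000011 | 100011 | 110110.
Byte 1: 11110001 = 0xF1.
Byte 2: 10000011 = 0x83.
Byte 3: 10100011 = 0xA3.
Byte 4: 10110110 = 0xB6.

F1 83 A3 B6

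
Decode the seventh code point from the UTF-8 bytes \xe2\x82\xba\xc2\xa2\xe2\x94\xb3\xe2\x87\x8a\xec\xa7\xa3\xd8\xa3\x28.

U+0028

Offset 0: leading byte 0xE2 = 11100010 → 3-byte char #1 = E2 82 BA.
Offset 3: leading byte 0xC2 = 11000010 → 2-byte char #2 = C2 A2.
Offset 5: leading byte 0xE2 = 11100010 → 3-byte char #3 = E2 94 B3.
Offset 8: leading byte 0xE2 = 11100010 → 3-byte char #4 = E2 87 8A.
Offset 11: leading byte 0xEC = 11101100 → 3-byte char #5 = EC A7 A3.
Offset 14: leading byte 0xD8 = 11011000 → 2-byte char #6 = D8 A3.
Offset 16: leading byte 0x28 = 00101000 → 1-byte char #7 = 28.
Leading byte 0x28 = 00101000 matches 0xxxxxxx → 1-byte sequence.
Byte 1: 0x28 = 00101000, payload 0101000 (7 bits).
Concatenate: 0101000 = 0x28 (7 bits → U+0028).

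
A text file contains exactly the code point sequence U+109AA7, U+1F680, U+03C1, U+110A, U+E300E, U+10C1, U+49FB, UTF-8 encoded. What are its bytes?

F4 89 AA A7 F0 9F 9A 80 CF 81 E1 84 8A F3 A3 80 8E E1 83 81 E4 A7 BB

U+109AA7: 4-byte form → F4 89 AA A7.
U+1F680: 4-byte form → F0 9F 9A 80.
U+03C1: 2-byte form → CF 81.
U+110A: 3-byte form → E1 84 8A.
U+E300E: 4-byte form → F3 A3 80 8E.
U+10C1: 3-byte form → E1 83 81.
U+49FB: 3-byte form → E4 A7 BB.
Concatenated (23 bytes): F4 89 AA A7 F0 9F 9A 80 CF 81 E1 84 8A F3 A3 80 8E E1 83 81 E4 A7 BB.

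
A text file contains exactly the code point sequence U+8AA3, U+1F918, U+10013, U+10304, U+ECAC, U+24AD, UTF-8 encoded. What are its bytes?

E8 AA A3 F0 9F A4 98 F0 90 80 93 F0 90 8C 84 EE B2 AC E2 92 AD

U+8AA3: 3-byte form → E8 AA A3.
U+1F918: 4-byte form → F0 9F A4 98.
U+10013: 4-byte form → F0 90 80 93.
U+10304: 4-byte form → F0 90 8C 84.
U+ECAC: 3-byte form → EE B2 AC.
U+24AD: 3-byte form → E2 92 AD.
Concatenated (21 bytes): E8 AA A3 F0 9F A4 98 F0 90 80 93 F0 90 8C 84 EE B2 AC E2 92 AD.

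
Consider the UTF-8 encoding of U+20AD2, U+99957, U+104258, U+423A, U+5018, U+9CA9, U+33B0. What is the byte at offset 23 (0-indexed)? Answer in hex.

0xB0

U+20AD2 → 4-byte form F0 A0 AB 92 at offsets 0–3.
U+99957 → 4-byte form F2 99 A5 97 at offsets 4–7.
U+104258 → 4-byte form F4 84 89 98 at offsets 8–11.
U+423A → 3-byte form E4 88 BA at offsets 12–14.
U+5018 → 3-byte form E5 80 98 at offsets 15–17.
U+9CA9 → 3-byte form E9 B2 A9 at offsets 18–20.
U+33B0 → 3-byte form E3 8E B0 at offsets 21–23.
Offset 23 falls in char 7's range; it's byte 3 of E3 8E B0 = 0xB0.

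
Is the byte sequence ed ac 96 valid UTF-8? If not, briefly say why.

invalid (encodes a surrogate (U+D800–U+DFFF))

Structurally a 3-byte sequence; payload = 0xDB16.
But 0xDB16 is in U+D800–U+DFFF, the surrogate range. Surrogates are not Unicode scalar values and are forbidden in UTF-8.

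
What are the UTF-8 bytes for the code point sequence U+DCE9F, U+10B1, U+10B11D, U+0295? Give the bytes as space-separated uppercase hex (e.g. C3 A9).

U+DCE9F: 4-byte form → F3 9C BA 9F.
U+10B1: 3-byte form → E1 82 B1.
U+10B11D: 4-byte form → F4 8B 84 9D.
U+0295: 2-byte form → CA 95.
Concatenated (13 bytes): F3 9C BA 9F E1 82 B1 F4 8B 84 9D CA 95.

F3 9C BA 9F E1 82 B1 F4 8B 84 9D CA 95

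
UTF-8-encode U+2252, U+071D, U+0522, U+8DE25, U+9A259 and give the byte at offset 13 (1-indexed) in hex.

0x9A

1-indexed offset 13 is 0-indexed offset 12.
U+2252 → 3-byte form E2 89 92 at offsets 0–2.
U+071D → 2-byte form DC 9D at offsets 3–4.
U+0522 → 2-byte form D4 A2 at offsets 5–6.
U+8DE25 → 4-byte form F2 8D B8 A5 at offsets 7–10.
U+9A259 → 4-byte form F2 9A 89 99 at offsets 11–14.
Offset 12 falls in char 5's range; it's byte 2 of F2 9A 89 99 = 0x9A.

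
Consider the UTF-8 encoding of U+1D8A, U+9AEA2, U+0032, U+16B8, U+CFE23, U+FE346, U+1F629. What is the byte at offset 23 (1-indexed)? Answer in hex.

0xA9

1-indexed offset 23 is 0-indexed offset 22.
U+1D8A → 3-byte form E1 B6 8A at offsets 0–2.
U+9AEA2 → 4-byte form F2 9A BA A2 at offsets 3–6.
U+0032 → 1-byte form 32 at offsets 7–7.
U+16B8 → 3-byte form E1 9A B8 at offsets 8–10.
U+CFE23 → 4-byte form F3 8F B8 A3 at offsets 11–14.
U+FE346 → 4-byte form F3 BE 8D 86 at offsets 15–18.
U+1F629 → 4-byte form F0 9F 98 A9 at offsets 19–22.
Offset 22 falls in char 7's range; it's byte 4 of F0 9F 98 A9 = 0xA9.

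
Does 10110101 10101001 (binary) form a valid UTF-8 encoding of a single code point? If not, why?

Byte 0xB5 = 10110101 has the form 10xxxxxx — a continuation byte — but there is no preceding leading byte.

invalid (continuation byte with no leading byte)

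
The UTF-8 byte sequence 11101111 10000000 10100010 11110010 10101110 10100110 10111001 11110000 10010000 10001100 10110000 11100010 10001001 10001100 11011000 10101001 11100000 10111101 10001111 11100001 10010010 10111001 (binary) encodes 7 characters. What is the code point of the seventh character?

Offset 0: leading byte 0xEF = 11101111 → 3-byte char #1 = EF 80 A2.
Offset 3: leading byte 0xF2 = 11110010 → 4-byte char #2 = F2 AE A6 B9.
Offset 7: leading byte 0xF0 = 11110000 → 4-byte char #3 = F0 90 8C B0.
Offset 11: leading byte 0xE2 = 11100010 → 3-byte char #4 = E2 89 8C.
Offset 14: leading byte 0xD8 = 11011000 → 2-byte char #5 = D8 A9.
Offset 16: leading byte 0xE0 = 11100000 → 3-byte char #6 = E0 BD 8F.
Offset 19: leading byte 0xE1 = 11100001 → 3-byte char #7 = E1 92 B9.
Leading byte 0xE1 = 11100001 matches 1110xxxx → 3-byte sequence.
Byte 1: 0xE1 = 11100001, payload 0001 (4 bits).
Byte 2: 0x92 = 10010010 (10xxxxxx ✓), payload 010010.
Byte 3: 0xB9 = 10111001 (10xxxxxx ✓), payload 111001.
Concatenate: 0001010010111001 = 0x14B9 (16 bits → U+14B9).

U+14B9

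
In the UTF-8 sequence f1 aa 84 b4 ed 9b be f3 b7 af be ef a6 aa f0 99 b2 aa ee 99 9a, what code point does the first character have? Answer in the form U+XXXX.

Offset 0: leading byte 0xF1 = 11110001 → 4-byte char #1 = F1 AA 84 B4.
Leading byte 0xF1 = 11110001 matches 11110xxx → 4-byte sequence.
Byte 1: 0xF1 = 11110001, payload 001 (3 bits).
Byte 2: 0xAA = 10101010 (10xxxxxx ✓), payload 101010.
Byte 3: 0x84 = 10000100 (10xxxxxx ✓), payload 000100.
Byte 4: 0xB4 = 10110100 (10xxxxxx ✓), payload 110100.
Concatenate: 001101010000100110100 = 0x6A134 (21 bits → U+6A134).

U+6A134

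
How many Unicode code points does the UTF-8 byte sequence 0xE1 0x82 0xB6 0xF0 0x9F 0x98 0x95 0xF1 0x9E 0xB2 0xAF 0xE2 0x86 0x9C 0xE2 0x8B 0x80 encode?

5

Byte at offset 0: 0xE1 = 11100001 → 3-byte char (#1). Advance 3.
Byte at offset 3: 0xF0 = 11110000 → 4-byte char (#2). Advance 4.
Byte at offset 7: 0xF1 = 11110001 → 4-byte char (#3). Advance 4.
Byte at offset 11: 0xE2 = 11100010 → 3-byte char (#4). Advance 3.
Byte at offset 14: 0xE2 = 11100010 → 3-byte char (#5). Advance 3.
Reached end at offset 17 after 5 code points.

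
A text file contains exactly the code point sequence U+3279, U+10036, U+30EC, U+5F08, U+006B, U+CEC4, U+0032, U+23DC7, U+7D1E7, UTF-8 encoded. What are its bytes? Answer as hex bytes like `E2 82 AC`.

U+3279: 3-byte form → E3 89 B9.
U+10036: 4-byte form → F0 90 80 B6.
U+30EC: 3-byte form → E3 83 AC.
U+5F08: 3-byte form → E5 BC 88.
U+006B: 1-byte form → 6B.
U+CEC4: 3-byte form → EC BB 84.
U+0032: 1-byte form → 32.
U+23DC7: 4-byte form → F0 A3 B7 87.
U+7D1E7: 4-byte form → F1 BD 87 A7.
Concatenated (26 bytes): E3 89 B9 F0 90 80 B6 E3 83 AC E5 BC 88 6B EC BB 84 32 F0 A3 B7 87 F1 BD 87 A7.

E3 89 B9 F0 90 80 B6 E3 83 AC E5 BC 88 6B EC BB 84 32 F0 A3 B7 87 F1 BD 87 A7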